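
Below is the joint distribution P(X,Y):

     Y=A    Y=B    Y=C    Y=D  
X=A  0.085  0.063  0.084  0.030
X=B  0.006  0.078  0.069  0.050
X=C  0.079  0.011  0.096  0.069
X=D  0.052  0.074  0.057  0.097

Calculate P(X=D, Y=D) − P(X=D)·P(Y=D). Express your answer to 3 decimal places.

0.028

P(X=D) = 0.052 + 0.074 + 0.057 + 0.097 = 0.280.
P(Y=D) = 0.030 + 0.050 + 0.069 + 0.097 = 0.246.
P(X=D, Y=D) − P(X=D)P(Y=D) = 0.097 − 0.280×0.246 = 0.028.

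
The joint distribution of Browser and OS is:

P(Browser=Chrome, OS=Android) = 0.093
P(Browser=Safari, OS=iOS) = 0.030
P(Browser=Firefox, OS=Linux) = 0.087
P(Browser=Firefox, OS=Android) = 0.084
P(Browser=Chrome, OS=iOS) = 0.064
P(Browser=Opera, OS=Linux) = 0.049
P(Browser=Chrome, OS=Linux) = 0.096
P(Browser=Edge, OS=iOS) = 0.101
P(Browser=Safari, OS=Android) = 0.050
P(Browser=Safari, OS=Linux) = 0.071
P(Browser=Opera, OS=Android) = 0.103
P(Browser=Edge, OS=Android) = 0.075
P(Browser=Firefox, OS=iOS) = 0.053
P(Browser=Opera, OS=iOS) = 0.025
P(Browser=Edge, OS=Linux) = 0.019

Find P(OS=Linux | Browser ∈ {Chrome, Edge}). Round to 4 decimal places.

P(Browser=Chrome) = 0.096 + 0.064 + 0.093 = 0.253.
P(Browser=Edge) = 0.019 + 0.101 + 0.075 = 0.195.
P(Browser ∈ {Chrome, Edge}) = 0.253 + 0.195 = 0.448; P(OS=Linux, Browser ∈ {Chrome, Edge}) = 0.096 + 0.019 = 0.115.
P(OS=Linux | Browser ∈ {Chrome, Edge}) = 0.115/0.448 = 0.2567.

0.2567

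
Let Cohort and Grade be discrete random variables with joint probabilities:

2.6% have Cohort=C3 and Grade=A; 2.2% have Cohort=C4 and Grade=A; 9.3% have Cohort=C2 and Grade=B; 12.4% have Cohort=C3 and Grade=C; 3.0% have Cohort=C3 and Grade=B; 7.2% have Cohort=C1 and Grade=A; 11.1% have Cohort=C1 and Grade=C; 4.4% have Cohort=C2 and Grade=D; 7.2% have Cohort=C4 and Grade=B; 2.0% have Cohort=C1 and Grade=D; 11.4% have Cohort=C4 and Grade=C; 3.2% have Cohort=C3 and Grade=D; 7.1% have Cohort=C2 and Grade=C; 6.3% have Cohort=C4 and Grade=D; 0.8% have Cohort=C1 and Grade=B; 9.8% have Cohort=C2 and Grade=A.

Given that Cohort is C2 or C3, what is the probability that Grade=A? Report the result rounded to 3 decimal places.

P(Cohort=C2) = 0.098 + 0.093 + 0.071 + 0.044 = 0.306.
P(Cohort=C3) = 0.026 + 0.030 + 0.124 + 0.032 = 0.212.
P(Cohort ∈ {C2, C3}) = 0.306 + 0.212 = 0.518; P(Grade=A, Cohort ∈ {C2, C3}) = 0.098 + 0.026 = 0.124.
P(Grade=A | Cohort ∈ {C2, C3}) = 0.124/0.518 = 0.239.

0.239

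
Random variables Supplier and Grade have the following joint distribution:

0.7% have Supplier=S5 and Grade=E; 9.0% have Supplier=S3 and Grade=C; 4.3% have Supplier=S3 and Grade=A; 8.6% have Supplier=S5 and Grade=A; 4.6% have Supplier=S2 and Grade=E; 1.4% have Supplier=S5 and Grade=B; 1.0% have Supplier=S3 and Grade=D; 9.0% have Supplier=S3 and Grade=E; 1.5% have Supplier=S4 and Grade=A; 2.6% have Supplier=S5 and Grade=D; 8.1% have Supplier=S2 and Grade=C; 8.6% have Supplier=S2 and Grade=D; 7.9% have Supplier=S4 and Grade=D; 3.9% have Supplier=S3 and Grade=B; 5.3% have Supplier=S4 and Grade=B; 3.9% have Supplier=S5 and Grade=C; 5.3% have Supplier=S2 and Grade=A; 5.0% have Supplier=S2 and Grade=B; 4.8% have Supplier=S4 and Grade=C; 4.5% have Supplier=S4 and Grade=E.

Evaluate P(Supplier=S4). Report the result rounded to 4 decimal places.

P(Supplier=S4) = 0.015 + 0.053 + 0.048 + 0.079 + 0.045 = 0.240.

0.2400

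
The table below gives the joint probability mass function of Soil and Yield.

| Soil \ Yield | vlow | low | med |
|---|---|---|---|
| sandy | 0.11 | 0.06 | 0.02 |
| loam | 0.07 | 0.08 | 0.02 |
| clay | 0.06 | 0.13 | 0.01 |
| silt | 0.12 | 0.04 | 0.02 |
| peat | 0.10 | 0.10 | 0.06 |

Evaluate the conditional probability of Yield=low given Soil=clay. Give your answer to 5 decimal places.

0.65000

P(Soil=clay) = 0.06 + 0.13 + 0.01 = 0.20.
P(Yield=low | Soil=clay) = 0.13/0.20 = 0.65000.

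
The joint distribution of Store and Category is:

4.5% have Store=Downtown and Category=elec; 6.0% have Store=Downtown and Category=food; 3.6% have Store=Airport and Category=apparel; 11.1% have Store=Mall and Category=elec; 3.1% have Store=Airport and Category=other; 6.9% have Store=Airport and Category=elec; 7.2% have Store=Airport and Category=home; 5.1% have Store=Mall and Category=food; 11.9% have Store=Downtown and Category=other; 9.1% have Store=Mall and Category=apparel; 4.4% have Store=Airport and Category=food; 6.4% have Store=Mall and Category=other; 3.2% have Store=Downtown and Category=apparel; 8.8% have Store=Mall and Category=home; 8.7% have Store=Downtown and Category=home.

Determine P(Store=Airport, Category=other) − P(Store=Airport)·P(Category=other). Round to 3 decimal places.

P(Store=Airport) = 0.044 + 0.036 + 0.069 + 0.072 + 0.031 = 0.252.
P(Category=other) = 0.119 + 0.064 + 0.031 = 0.214.
P(Store=Airport, Category=other) − P(Store=Airport)P(Category=other) = 0.031 − 0.252×0.214 = -0.023.

-0.023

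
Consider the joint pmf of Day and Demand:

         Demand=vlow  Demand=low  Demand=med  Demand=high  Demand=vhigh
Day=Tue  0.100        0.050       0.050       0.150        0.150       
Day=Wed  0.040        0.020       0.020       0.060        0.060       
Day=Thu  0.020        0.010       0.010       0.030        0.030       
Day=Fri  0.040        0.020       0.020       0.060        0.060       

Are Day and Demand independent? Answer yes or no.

yes

Every cell satisfies P(Day,Demand) = P(Day)·P(Demand). For instance P(Day=Thu) = 0.100, P(Demand=vhigh) = 0.300, and 0.100×0.300 = 0.030 matches the joint entry. So Day and Demand are independent.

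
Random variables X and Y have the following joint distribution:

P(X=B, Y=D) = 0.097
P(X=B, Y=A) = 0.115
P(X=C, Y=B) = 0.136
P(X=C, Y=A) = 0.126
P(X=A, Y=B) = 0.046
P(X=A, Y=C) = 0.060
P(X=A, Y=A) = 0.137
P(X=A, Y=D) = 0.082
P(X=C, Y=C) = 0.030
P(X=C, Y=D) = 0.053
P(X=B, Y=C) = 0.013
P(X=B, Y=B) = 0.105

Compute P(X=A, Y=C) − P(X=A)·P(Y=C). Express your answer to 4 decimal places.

0.0265

P(X=A) = 0.137 + 0.046 + 0.060 + 0.082 = 0.325.
P(Y=C) = 0.060 + 0.013 + 0.030 = 0.103.
P(X=A, Y=C) − P(X=A)P(Y=C) = 0.060 − 0.325×0.103 = 0.0265.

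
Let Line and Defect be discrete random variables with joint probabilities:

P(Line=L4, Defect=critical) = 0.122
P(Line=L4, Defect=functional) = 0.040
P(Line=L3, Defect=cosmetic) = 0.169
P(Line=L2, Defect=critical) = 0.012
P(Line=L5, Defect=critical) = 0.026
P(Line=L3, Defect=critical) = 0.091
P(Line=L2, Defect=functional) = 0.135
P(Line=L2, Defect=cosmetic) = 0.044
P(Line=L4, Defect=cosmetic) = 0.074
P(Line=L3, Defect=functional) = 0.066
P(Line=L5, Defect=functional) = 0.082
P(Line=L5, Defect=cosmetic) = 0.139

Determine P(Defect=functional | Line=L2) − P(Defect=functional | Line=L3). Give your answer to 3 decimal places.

P(Line=L2) = 0.044 + 0.135 + 0.012 = 0.191; P(Defect=functional | Line=L2) = 0.135/0.191 = 0.7068.
P(Line=L3) = 0.169 + 0.066 + 0.091 = 0.326; P(Defect=functional | Line=L3) = 0.066/0.326 = 0.2025.
Difference = 0.504.

0.504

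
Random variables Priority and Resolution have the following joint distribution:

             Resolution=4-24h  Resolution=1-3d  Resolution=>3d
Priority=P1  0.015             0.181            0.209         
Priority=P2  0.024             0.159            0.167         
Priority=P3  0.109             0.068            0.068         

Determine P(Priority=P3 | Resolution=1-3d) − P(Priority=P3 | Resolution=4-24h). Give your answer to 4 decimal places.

P(Resolution=1-3d) = 0.181 + 0.159 + 0.068 = 0.408; P(Priority=P3 | Resolution=1-3d) = 0.068/0.408 = 0.16667.
P(Resolution=4-24h) = 0.015 + 0.024 + 0.109 = 0.148; P(Priority=P3 | Resolution=4-24h) = 0.109/0.148 = 0.73649.
Difference = -0.5698.

-0.5698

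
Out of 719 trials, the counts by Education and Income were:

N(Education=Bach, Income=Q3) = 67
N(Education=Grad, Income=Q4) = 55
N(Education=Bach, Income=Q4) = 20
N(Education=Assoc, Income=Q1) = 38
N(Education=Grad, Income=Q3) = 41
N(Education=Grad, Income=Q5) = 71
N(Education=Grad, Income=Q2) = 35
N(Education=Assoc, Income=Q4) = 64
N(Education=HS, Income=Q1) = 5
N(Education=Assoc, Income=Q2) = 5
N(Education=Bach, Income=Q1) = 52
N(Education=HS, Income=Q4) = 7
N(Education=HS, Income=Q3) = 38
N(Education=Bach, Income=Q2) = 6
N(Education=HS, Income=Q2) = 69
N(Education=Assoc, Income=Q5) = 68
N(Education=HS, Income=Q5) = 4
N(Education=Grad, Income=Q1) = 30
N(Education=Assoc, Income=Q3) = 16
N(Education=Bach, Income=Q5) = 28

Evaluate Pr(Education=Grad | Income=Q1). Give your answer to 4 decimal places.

Total with Income=Q1: 5 + 38 + 52 + 30 = 125.
P(Education=Grad | Income=Q1) = 30/125 = 0.2400.

0.2400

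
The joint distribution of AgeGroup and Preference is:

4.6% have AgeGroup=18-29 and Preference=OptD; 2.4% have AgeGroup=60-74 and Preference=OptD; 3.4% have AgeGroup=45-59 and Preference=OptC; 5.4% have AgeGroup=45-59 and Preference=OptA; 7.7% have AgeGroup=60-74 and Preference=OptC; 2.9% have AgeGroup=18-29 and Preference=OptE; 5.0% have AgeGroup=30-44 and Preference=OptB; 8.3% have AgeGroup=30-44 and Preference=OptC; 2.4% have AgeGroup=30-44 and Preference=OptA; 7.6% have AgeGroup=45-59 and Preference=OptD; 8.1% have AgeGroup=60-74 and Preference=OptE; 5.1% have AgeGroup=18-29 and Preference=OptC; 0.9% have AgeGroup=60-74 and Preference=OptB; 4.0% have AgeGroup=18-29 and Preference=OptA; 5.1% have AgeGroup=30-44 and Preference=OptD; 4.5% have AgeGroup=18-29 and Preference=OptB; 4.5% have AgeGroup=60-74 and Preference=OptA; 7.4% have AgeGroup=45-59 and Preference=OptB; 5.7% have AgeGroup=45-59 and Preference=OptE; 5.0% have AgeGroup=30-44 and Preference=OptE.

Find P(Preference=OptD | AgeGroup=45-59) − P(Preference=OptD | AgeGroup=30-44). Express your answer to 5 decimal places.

0.05995

P(AgeGroup=45-59) = 0.054 + 0.074 + 0.034 + 0.076 + 0.057 = 0.295; P(Preference=OptD | AgeGroup=45-59) = 0.076/0.295 = 0.257627.
P(AgeGroup=30-44) = 0.024 + 0.050 + 0.083 + 0.051 + 0.050 = 0.258; P(Preference=OptD | AgeGroup=30-44) = 0.051/0.258 = 0.197674.
Difference = 0.05995.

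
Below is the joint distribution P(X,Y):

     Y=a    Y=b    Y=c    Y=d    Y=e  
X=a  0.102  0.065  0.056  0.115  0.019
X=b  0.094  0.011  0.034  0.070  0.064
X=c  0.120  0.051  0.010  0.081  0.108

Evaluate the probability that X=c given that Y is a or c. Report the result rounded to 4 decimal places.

0.3125

P(Y=a) = 0.102 + 0.094 + 0.120 = 0.316.
P(Y=c) = 0.056 + 0.034 + 0.010 = 0.100.
P(Y ∈ {a, c}) = 0.316 + 0.100 = 0.416; P(X=c, Y ∈ {a, c}) = 0.120 + 0.010 = 0.130.
P(X=c | Y ∈ {a, c}) = 0.130/0.416 = 0.3125.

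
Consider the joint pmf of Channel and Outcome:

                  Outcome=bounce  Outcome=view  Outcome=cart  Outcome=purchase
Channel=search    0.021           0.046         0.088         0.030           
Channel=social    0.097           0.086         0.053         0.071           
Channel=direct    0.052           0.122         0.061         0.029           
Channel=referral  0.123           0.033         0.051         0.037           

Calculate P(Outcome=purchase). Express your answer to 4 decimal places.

P(Outcome=purchase) = 0.030 + 0.071 + 0.029 + 0.037 = 0.167.

0.1670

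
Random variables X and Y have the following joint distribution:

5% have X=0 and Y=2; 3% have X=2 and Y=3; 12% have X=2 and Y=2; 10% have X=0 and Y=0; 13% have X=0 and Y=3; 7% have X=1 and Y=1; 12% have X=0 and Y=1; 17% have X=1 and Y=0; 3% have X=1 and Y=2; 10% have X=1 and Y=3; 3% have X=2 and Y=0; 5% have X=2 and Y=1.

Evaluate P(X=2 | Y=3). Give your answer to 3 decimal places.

P(Y=3) = 0.13 + 0.10 + 0.03 = 0.26.
P(X=2 | Y=3) = 0.03/0.26 = 0.115.

0.115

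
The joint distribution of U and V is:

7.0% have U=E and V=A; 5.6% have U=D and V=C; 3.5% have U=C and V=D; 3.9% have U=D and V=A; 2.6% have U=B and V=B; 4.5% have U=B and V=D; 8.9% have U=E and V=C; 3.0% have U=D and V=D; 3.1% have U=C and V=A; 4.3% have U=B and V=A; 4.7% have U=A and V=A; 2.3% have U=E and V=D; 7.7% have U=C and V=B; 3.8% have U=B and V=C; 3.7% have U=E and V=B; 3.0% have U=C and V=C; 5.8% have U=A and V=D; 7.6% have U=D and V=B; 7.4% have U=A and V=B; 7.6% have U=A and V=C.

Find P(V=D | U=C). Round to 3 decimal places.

0.202

P(U=C) = 0.031 + 0.077 + 0.030 + 0.035 = 0.173.
P(V=D | U=C) = 0.035/0.173 = 0.202.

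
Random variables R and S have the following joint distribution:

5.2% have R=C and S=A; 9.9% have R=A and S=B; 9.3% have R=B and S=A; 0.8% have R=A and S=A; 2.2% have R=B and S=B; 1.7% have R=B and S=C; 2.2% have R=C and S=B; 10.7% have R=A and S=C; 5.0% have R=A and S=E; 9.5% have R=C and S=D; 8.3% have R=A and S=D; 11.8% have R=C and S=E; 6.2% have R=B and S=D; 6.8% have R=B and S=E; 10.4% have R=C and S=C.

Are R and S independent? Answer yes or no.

no

P(R=B) = 0.262 and P(S=A) = 0.153, so their product is 0.04009, but P(R=B, S=A) = 0.093. Since these differ, R and S are not independent.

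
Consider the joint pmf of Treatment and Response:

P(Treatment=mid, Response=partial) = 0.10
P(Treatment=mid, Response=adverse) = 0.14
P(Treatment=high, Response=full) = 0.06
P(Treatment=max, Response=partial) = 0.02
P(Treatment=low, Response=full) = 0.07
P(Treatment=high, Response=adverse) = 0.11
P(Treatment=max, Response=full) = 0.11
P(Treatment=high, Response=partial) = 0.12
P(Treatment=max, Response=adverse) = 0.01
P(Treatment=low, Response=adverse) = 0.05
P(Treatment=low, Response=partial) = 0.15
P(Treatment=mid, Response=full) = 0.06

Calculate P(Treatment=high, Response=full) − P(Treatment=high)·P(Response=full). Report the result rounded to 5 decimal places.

P(Treatment=high) = 0.12 + 0.06 + 0.11 = 0.29.
P(Response=full) = 0.07 + 0.06 + 0.06 + 0.11 = 0.30.
P(Treatment=high, Response=full) − P(Treatment=high)P(Response=full) = 0.06 − 0.29×0.30 = -0.02700.

-0.02700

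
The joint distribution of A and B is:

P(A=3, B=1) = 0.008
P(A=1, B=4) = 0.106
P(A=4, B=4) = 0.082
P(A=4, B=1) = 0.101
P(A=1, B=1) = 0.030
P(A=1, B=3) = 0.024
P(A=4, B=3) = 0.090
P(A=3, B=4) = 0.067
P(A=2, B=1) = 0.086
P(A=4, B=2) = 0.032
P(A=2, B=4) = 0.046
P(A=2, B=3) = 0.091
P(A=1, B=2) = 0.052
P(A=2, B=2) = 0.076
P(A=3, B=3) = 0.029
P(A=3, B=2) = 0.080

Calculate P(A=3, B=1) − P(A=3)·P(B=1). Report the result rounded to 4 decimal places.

-0.0334

P(A=3) = 0.008 + 0.080 + 0.029 + 0.067 = 0.184.
P(B=1) = 0.030 + 0.086 + 0.008 + 0.101 = 0.225.
P(A=3, B=1) − P(A=3)P(B=1) = 0.008 − 0.184×0.225 = -0.0334.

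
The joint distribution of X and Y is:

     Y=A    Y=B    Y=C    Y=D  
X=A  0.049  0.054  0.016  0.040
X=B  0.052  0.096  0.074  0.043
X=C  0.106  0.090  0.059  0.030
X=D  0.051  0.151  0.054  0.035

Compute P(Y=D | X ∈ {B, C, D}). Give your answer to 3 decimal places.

0.128

P(X=B) = 0.052 + 0.096 + 0.074 + 0.043 = 0.265.
P(X=C) = 0.106 + 0.090 + 0.059 + 0.030 = 0.285.
P(X=D) = 0.051 + 0.151 + 0.054 + 0.035 = 0.291.
P(X ∈ {B, C, D}) = 0.265 + 0.285 + 0.291 = 0.841; P(Y=D, X ∈ {B, C, D}) = 0.043 + 0.030 + 0.035 = 0.108.
P(Y=D | X ∈ {B, C, D}) = 0.108/0.841 = 0.128.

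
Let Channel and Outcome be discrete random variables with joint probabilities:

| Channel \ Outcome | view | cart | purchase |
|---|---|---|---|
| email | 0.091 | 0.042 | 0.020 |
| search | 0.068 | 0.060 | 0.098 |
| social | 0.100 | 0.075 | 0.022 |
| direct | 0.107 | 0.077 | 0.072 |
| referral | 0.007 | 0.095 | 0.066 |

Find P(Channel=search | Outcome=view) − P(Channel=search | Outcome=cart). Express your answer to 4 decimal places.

0.0104

P(Outcome=view) = 0.091 + 0.068 + 0.100 + 0.107 + 0.007 = 0.373; P(Channel=search | Outcome=view) = 0.068/0.373 = 0.18231.
P(Outcome=cart) = 0.042 + 0.060 + 0.075 + 0.077 + 0.095 = 0.349; P(Channel=search | Outcome=cart) = 0.060/0.349 = 0.17192.
Difference = 0.0104.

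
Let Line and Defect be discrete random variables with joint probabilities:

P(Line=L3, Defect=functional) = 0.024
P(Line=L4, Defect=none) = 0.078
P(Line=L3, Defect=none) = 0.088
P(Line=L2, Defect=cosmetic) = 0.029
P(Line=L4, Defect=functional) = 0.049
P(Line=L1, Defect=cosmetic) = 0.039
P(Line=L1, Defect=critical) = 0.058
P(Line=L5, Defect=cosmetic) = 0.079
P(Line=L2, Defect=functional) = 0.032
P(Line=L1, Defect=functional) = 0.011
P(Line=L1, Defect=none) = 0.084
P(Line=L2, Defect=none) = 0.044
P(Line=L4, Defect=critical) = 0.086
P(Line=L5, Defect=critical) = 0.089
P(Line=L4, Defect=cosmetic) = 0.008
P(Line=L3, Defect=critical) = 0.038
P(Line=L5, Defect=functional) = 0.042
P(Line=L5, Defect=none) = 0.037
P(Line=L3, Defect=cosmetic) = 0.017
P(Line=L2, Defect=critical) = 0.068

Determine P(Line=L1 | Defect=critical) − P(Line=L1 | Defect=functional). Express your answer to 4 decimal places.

0.1015

P(Defect=critical) = 0.058 + 0.068 + 0.038 + 0.086 + 0.089 = 0.339; P(Line=L1 | Defect=critical) = 0.058/0.339 = 0.17109.
P(Defect=functional) = 0.011 + 0.032 + 0.024 + 0.049 + 0.042 = 0.158; P(Line=L1 | Defect=functional) = 0.011/0.158 = 0.06962.
Difference = 0.1015.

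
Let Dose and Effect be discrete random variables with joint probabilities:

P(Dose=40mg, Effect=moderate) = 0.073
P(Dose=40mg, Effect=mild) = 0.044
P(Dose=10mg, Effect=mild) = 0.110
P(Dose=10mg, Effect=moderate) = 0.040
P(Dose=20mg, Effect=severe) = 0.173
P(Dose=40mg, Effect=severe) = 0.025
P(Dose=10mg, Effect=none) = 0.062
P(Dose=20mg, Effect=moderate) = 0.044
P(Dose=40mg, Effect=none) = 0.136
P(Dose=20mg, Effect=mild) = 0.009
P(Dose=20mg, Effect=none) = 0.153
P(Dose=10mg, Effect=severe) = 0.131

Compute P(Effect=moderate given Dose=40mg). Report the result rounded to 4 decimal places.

P(Dose=40mg) = 0.136 + 0.044 + 0.073 + 0.025 = 0.278.
P(Effect=moderate | Dose=40mg) = 0.073/0.278 = 0.2626.

0.2626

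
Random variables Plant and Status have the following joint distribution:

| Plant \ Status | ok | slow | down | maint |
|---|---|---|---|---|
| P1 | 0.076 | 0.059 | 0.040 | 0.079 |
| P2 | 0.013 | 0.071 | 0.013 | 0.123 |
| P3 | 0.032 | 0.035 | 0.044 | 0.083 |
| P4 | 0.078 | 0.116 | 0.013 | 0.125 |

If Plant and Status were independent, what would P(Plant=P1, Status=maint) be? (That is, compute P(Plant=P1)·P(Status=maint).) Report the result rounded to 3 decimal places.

P(Plant=P1) = 0.076 + 0.059 + 0.040 + 0.079 = 0.254.
P(Status=maint) = 0.079 + 0.123 + 0.083 + 0.125 = 0.410.
Product: 0.254 × 0.410 = 0.104.

0.104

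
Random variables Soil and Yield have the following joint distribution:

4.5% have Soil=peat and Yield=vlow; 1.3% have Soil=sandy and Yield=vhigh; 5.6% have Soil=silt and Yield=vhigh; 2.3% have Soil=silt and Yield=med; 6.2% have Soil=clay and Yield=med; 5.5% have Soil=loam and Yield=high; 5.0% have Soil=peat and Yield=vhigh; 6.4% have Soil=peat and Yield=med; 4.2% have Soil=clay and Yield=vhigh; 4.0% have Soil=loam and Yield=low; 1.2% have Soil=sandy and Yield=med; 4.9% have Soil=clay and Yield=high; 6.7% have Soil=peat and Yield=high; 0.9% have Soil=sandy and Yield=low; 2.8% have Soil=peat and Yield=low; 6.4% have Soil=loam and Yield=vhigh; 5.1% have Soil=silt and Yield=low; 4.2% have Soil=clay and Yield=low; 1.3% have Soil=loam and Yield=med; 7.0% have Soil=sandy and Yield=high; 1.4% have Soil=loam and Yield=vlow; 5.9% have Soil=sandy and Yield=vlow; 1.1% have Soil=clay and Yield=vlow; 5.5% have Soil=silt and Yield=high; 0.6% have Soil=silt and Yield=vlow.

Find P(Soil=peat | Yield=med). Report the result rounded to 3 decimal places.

P(Yield=med) = 0.012 + 0.013 + 0.062 + 0.023 + 0.064 = 0.174.
P(Soil=peat | Yield=med) = 0.064/0.174 = 0.368.

0.368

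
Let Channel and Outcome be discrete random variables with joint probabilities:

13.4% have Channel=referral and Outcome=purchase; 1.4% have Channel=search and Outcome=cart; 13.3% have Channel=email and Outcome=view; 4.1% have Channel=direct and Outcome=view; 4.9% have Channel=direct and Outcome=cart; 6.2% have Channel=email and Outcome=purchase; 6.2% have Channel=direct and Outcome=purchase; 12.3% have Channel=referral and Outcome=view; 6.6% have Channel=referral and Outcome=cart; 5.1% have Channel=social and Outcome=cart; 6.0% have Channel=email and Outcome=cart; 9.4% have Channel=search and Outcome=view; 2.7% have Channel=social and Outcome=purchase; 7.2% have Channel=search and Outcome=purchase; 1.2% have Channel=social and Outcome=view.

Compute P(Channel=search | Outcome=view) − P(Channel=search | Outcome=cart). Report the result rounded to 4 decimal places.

0.1749

P(Outcome=view) = 0.133 + 0.094 + 0.012 + 0.041 + 0.123 = 0.403; P(Channel=search | Outcome=view) = 0.094/0.403 = 0.23325.
P(Outcome=cart) = 0.060 + 0.014 + 0.051 + 0.049 + 0.066 = 0.240; P(Channel=search | Outcome=cart) = 0.014/0.240 = 0.05833.
Difference = 0.1749.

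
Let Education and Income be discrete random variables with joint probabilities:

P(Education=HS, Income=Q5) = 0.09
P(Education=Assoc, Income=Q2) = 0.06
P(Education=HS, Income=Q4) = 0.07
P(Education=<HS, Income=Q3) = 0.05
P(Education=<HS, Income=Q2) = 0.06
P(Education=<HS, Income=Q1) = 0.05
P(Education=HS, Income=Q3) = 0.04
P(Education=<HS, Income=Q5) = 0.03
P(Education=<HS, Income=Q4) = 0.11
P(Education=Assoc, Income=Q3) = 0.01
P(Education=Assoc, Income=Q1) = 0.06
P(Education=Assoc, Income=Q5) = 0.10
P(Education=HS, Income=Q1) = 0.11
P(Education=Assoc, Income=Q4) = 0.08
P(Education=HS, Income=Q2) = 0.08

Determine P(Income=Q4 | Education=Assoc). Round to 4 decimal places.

0.2581

P(Education=Assoc) = 0.06 + 0.06 + 0.01 + 0.08 + 0.10 = 0.31.
P(Income=Q4 | Education=Assoc) = 0.08/0.31 = 0.2581.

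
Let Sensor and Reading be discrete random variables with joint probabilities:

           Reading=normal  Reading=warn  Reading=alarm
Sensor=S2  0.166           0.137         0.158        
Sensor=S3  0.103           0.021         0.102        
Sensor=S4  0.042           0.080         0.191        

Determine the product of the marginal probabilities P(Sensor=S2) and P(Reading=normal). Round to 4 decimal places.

P(Sensor=S2) = 0.166 + 0.137 + 0.158 = 0.461.
P(Reading=normal) = 0.166 + 0.103 + 0.042 = 0.311.
Product: 0.461 × 0.311 = 0.1434.

0.1434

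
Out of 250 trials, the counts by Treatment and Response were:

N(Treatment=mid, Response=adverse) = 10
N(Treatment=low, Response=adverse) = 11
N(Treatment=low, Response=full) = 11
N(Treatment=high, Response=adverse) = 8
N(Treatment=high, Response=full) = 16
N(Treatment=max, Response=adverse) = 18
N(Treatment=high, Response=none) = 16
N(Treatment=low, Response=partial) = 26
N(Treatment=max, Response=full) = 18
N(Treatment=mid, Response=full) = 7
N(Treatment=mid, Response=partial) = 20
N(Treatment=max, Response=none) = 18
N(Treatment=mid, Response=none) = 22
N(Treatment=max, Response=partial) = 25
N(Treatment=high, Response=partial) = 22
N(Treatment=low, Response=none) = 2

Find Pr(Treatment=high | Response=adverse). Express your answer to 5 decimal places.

0.17021

Total with Response=adverse: 11 + 10 + 8 + 18 = 47.
P(Treatment=high | Response=adverse) = 8/47 = 0.17021.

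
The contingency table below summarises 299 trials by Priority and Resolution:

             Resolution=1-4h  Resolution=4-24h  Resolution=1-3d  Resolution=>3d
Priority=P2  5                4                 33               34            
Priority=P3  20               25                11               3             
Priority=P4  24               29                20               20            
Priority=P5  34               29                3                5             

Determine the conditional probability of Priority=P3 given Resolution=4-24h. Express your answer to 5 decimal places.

Total with Resolution=4-24h: 4 + 25 + 29 + 29 = 87.
P(Priority=P3 | Resolution=4-24h) = 25/87 = 0.28736.

0.28736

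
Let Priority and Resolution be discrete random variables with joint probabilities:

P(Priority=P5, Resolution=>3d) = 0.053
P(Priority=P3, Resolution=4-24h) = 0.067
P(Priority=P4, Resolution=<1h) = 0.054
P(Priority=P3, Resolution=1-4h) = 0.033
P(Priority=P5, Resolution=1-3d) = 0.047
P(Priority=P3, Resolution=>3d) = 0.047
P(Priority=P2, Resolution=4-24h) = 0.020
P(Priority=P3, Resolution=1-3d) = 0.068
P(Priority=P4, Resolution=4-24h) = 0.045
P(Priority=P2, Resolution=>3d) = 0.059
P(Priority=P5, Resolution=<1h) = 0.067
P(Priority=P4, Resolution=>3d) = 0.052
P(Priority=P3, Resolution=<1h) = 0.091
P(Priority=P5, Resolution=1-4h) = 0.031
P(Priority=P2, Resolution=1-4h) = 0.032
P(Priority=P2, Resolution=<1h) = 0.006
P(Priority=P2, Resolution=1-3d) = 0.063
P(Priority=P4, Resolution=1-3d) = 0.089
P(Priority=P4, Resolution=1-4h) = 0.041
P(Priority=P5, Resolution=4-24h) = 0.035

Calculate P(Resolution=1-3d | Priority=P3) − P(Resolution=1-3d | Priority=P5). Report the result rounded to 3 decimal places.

0.021

P(Priority=P3) = 0.091 + 0.033 + 0.067 + 0.068 + 0.047 = 0.306; P(Resolution=1-3d | Priority=P3) = 0.068/0.306 = 0.2222.
P(Priority=P5) = 0.067 + 0.031 + 0.035 + 0.047 + 0.053 = 0.233; P(Resolution=1-3d | Priority=P5) = 0.047/0.233 = 0.2017.
Difference = 0.021.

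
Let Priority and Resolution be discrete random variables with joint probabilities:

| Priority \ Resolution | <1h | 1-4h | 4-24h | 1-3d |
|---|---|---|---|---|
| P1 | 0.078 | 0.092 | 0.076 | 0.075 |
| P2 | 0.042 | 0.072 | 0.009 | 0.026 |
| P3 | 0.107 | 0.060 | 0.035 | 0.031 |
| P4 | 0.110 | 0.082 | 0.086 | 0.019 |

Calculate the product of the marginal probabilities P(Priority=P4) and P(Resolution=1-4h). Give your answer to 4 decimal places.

0.0909

P(Priority=P4) = 0.110 + 0.082 + 0.086 + 0.019 = 0.297.
P(Resolution=1-4h) = 0.092 + 0.072 + 0.060 + 0.082 = 0.306.
Product: 0.297 × 0.306 = 0.0909.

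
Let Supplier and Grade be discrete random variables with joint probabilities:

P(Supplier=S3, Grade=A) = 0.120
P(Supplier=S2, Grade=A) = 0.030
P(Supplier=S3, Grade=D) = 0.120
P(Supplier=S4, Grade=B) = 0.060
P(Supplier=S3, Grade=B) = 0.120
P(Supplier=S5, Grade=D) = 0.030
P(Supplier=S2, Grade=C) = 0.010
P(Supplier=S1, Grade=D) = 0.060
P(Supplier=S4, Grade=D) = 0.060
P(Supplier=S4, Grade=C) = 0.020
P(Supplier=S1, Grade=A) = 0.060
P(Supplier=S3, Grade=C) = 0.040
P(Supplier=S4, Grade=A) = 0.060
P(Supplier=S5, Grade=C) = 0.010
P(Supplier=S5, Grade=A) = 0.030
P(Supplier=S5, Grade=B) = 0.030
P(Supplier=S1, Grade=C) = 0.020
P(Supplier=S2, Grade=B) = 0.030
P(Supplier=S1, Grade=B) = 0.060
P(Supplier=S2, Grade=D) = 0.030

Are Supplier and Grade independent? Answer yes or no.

yes

Every cell satisfies P(Supplier,Grade) = P(Supplier)·P(Grade). For instance P(Supplier=S3) = 0.400, P(Grade=B) = 0.300, and 0.400×0.300 = 0.120 matches the joint entry. So Supplier and Grade are independent.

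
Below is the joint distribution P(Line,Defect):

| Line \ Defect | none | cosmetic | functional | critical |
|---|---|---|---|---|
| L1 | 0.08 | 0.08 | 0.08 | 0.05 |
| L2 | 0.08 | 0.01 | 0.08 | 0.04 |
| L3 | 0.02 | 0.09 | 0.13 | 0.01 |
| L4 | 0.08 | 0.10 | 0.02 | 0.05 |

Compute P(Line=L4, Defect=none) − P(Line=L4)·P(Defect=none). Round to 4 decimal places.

0.0150

P(Line=L4) = 0.08 + 0.10 + 0.02 + 0.05 = 0.25.
P(Defect=none) = 0.08 + 0.08 + 0.02 + 0.08 = 0.26.
P(Line=L4, Defect=none) − P(Line=L4)P(Defect=none) = 0.08 − 0.25×0.26 = 0.0150.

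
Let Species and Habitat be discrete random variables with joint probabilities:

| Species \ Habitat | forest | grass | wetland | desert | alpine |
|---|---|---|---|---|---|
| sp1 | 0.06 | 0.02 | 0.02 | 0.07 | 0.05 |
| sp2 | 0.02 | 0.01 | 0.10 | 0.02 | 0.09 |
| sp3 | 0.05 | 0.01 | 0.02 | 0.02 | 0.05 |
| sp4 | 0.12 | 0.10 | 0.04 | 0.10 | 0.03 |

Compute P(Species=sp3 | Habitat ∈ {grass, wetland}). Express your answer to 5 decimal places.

0.09375

P(Habitat=grass) = 0.02 + 0.01 + 0.01 + 0.10 = 0.14.
P(Habitat=wetland) = 0.02 + 0.10 + 0.02 + 0.04 = 0.18.
P(Habitat ∈ {grass, wetland}) = 0.14 + 0.18 = 0.32; P(Species=sp3, Habitat ∈ {grass, wetland}) = 0.01 + 0.02 = 0.03.
P(Species=sp3 | Habitat ∈ {grass, wetland}) = 0.03/0.32 = 0.09375.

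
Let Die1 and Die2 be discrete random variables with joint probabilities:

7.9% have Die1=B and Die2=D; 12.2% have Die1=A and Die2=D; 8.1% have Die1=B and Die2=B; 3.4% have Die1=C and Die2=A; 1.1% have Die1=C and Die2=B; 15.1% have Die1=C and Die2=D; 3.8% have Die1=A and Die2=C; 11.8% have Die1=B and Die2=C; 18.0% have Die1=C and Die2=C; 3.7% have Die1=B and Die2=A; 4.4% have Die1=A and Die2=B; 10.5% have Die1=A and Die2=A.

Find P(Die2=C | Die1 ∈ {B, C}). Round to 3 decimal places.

P(Die1=B) = 0.037 + 0.081 + 0.118 + 0.079 = 0.315.
P(Die1=C) = 0.034 + 0.011 + 0.180 + 0.151 = 0.376.
P(Die1 ∈ {B, C}) = 0.315 + 0.376 = 0.691; P(Die2=C, Die1 ∈ {B, C}) = 0.118 + 0.180 = 0.298.
P(Die2=C | Die1 ∈ {B, C}) = 0.298/0.691 = 0.431.

0.431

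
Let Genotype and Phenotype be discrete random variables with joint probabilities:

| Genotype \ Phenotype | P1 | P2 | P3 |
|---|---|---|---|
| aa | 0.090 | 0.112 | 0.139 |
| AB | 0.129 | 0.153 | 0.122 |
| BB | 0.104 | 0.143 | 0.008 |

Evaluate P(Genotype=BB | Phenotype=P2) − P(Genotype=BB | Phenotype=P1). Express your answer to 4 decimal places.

P(Phenotype=P2) = 0.112 + 0.153 + 0.143 = 0.408; P(Genotype=BB | Phenotype=P2) = 0.143/0.408 = 0.35049.
P(Phenotype=P1) = 0.090 + 0.129 + 0.104 = 0.323; P(Genotype=BB | Phenotype=P1) = 0.104/0.323 = 0.32198.
Difference = 0.0285.

0.0285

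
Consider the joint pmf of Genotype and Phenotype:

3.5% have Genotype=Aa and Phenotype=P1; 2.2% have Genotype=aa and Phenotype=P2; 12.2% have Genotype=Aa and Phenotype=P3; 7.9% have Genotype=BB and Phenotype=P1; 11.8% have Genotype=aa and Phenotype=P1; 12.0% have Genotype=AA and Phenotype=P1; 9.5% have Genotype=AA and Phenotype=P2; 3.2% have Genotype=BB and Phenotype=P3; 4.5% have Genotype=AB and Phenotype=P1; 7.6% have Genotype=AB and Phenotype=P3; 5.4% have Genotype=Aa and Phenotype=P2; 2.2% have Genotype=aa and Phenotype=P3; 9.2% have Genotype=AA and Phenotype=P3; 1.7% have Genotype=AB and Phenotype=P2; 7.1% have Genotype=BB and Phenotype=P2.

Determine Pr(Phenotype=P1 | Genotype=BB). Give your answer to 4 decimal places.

0.4341

P(Genotype=BB) = 0.079 + 0.071 + 0.032 = 0.182.
P(Phenotype=P1 | Genotype=BB) = 0.079/0.182 = 0.4341.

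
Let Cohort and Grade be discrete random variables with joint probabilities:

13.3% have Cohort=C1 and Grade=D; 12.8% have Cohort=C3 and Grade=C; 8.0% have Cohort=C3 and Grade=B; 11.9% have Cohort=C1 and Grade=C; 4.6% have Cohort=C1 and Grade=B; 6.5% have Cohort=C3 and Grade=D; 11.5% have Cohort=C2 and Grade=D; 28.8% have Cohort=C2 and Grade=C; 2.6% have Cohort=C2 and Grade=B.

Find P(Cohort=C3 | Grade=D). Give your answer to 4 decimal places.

0.2077

P(Grade=D) = 0.133 + 0.115 + 0.065 = 0.313.
P(Cohort=C3 | Grade=D) = 0.065/0.313 = 0.2077.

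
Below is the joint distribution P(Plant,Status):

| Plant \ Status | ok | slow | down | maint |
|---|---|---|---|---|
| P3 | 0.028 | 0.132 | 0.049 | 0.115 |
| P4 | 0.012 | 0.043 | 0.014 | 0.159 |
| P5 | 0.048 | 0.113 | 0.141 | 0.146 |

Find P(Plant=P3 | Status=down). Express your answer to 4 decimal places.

0.2402

P(Status=down) = 0.049 + 0.014 + 0.141 = 0.204.
P(Plant=P3 | Status=down) = 0.049/0.204 = 0.2402.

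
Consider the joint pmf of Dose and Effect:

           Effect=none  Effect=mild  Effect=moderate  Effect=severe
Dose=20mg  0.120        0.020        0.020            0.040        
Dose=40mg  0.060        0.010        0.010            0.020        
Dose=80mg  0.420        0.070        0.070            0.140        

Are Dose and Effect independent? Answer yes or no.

yes

Every cell satisfies P(Dose,Effect) = P(Dose)·P(Effect). For instance P(Dose=20mg) = 0.200, P(Effect=none) = 0.600, and 0.200×0.600 = 0.120 matches the joint entry. So Dose and Effect are independent.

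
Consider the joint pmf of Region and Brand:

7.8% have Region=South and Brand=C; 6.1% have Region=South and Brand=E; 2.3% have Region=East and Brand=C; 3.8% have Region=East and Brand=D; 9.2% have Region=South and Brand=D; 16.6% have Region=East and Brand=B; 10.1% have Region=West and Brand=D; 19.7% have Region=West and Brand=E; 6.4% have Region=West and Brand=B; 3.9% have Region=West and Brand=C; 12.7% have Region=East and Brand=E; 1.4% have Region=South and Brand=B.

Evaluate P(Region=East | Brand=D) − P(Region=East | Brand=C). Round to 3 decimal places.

0.000

P(Brand=D) = 0.092 + 0.038 + 0.101 = 0.231; P(Region=East | Brand=D) = 0.038/0.231 = 0.1645.
P(Brand=C) = 0.078 + 0.023 + 0.039 = 0.140; P(Region=East | Brand=C) = 0.023/0.140 = 0.1643.
Difference = 0.000.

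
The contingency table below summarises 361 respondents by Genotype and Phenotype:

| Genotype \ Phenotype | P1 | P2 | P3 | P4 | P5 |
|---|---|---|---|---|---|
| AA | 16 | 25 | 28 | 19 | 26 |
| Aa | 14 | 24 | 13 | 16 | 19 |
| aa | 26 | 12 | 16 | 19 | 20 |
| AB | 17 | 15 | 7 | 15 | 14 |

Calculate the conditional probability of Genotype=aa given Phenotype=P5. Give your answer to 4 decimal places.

Total with Phenotype=P5: 26 + 19 + 20 + 14 = 79.
P(Genotype=aa | Phenotype=P5) = 20/79 = 0.2532.

0.2532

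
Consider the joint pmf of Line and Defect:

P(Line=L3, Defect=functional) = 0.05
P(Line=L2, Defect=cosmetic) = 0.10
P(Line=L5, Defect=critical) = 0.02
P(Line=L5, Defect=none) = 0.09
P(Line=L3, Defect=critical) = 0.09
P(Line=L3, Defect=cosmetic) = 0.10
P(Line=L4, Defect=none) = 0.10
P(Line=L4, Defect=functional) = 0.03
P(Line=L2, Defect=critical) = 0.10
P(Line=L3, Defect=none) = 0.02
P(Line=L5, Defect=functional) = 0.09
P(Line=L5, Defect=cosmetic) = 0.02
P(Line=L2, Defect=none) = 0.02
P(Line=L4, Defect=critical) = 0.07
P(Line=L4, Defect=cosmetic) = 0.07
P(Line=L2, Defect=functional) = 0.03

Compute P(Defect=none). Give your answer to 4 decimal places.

0.2300

P(Defect=none) = 0.02 + 0.02 + 0.10 + 0.09 = 0.23.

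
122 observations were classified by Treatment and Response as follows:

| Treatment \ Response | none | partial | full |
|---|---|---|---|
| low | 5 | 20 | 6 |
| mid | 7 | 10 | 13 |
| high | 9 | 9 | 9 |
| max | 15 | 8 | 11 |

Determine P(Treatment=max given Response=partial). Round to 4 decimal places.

0.1702

Total with Response=partial: 20 + 10 + 9 + 8 = 47.
P(Treatment=max | Response=partial) = 8/47 = 0.1702.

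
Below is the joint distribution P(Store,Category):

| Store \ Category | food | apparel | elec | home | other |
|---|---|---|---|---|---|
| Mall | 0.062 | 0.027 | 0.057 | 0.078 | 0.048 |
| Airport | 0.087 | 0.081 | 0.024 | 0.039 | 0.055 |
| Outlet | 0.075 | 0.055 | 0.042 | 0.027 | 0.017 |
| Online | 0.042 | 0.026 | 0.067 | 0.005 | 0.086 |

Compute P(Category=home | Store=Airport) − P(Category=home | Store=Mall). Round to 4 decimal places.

P(Store=Airport) = 0.087 + 0.081 + 0.024 + 0.039 + 0.055 = 0.286; P(Category=home | Store=Airport) = 0.039/0.286 = 0.13636.
P(Store=Mall) = 0.062 + 0.027 + 0.057 + 0.078 + 0.048 = 0.272; P(Category=home | Store=Mall) = 0.078/0.272 = 0.28676.
Difference = -0.1504.

-0.1504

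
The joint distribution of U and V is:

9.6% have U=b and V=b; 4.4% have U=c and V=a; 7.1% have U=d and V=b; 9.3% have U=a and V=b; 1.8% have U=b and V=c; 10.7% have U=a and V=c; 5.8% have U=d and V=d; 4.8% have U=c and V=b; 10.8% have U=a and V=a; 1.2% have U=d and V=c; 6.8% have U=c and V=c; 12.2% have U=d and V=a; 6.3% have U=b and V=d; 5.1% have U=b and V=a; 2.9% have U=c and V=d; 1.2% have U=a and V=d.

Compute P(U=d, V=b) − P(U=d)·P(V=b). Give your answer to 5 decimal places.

P(U=d) = 0.122 + 0.071 + 0.012 + 0.058 = 0.263.
P(V=b) = 0.093 + 0.096 + 0.048 + 0.071 = 0.308.
P(U=d, V=b) − P(U=d)P(V=b) = 0.071 − 0.263×0.308 = -0.01000.

-0.01000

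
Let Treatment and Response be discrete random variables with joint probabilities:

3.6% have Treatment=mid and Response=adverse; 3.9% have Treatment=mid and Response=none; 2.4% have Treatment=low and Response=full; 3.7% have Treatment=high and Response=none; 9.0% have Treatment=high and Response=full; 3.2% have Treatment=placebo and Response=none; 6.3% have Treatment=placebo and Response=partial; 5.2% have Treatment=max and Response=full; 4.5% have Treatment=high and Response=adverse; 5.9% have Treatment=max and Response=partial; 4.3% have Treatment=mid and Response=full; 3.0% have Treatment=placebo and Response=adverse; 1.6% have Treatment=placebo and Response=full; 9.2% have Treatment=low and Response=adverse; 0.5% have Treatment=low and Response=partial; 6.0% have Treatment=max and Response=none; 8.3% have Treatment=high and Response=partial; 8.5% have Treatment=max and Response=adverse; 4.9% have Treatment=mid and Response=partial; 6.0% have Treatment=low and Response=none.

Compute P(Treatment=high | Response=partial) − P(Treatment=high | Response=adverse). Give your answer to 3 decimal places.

P(Response=partial) = 0.063 + 0.005 + 0.049 + 0.083 + 0.059 = 0.259; P(Treatment=high | Response=partial) = 0.083/0.259 = 0.3205.
P(Response=adverse) = 0.030 + 0.092 + 0.036 + 0.045 + 0.085 = 0.288; P(Treatment=high | Response=adverse) = 0.045/0.288 = 0.1563.
Difference = 0.164.

0.164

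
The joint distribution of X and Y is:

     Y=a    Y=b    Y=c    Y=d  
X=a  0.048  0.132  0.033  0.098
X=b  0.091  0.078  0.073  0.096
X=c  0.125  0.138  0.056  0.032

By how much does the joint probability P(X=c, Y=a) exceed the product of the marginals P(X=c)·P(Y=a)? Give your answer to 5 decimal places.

P(X=c) = 0.125 + 0.138 + 0.056 + 0.032 = 0.351.
P(Y=a) = 0.048 + 0.091 + 0.125 = 0.264.
P(X=c, Y=a) − P(X=c)P(Y=a) = 0.125 − 0.351×0.264 = 0.03234.

0.03234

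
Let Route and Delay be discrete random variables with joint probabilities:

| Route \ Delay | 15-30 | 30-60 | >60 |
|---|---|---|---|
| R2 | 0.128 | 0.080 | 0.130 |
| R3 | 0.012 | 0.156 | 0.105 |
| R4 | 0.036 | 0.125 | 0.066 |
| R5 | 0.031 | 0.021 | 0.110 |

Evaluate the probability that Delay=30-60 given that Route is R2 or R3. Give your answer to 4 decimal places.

0.3863

P(Route=R2) = 0.128 + 0.080 + 0.130 = 0.338.
P(Route=R3) = 0.012 + 0.156 + 0.105 = 0.273.
P(Route ∈ {R2, R3}) = 0.338 + 0.273 = 0.611; P(Delay=30-60, Route ∈ {R2, R3}) = 0.080 + 0.156 = 0.236.
P(Delay=30-60 | Route ∈ {R2, R3}) = 0.236/0.611 = 0.3863.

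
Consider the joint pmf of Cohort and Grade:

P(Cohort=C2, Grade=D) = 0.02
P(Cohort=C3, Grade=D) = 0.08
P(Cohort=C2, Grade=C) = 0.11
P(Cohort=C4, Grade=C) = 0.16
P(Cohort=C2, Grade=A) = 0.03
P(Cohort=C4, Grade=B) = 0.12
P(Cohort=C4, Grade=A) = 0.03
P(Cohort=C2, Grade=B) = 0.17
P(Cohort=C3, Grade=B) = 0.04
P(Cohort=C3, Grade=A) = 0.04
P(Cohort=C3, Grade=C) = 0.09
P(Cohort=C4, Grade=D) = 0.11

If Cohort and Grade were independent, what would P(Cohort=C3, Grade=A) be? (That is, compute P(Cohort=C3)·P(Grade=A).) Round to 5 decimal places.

P(Cohort=C3) = 0.04 + 0.04 + 0.09 + 0.08 = 0.25.
P(Grade=A) = 0.03 + 0.04 + 0.03 = 0.10.
Product: 0.25 × 0.10 = 0.02500.

0.02500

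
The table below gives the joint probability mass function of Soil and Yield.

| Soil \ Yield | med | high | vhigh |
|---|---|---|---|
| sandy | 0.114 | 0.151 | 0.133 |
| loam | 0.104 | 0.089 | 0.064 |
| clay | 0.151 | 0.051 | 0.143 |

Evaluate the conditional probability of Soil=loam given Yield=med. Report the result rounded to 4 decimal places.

P(Yield=med) = 0.114 + 0.104 + 0.151 = 0.369.
P(Soil=loam | Yield=med) = 0.104/0.369 = 0.2818.

0.2818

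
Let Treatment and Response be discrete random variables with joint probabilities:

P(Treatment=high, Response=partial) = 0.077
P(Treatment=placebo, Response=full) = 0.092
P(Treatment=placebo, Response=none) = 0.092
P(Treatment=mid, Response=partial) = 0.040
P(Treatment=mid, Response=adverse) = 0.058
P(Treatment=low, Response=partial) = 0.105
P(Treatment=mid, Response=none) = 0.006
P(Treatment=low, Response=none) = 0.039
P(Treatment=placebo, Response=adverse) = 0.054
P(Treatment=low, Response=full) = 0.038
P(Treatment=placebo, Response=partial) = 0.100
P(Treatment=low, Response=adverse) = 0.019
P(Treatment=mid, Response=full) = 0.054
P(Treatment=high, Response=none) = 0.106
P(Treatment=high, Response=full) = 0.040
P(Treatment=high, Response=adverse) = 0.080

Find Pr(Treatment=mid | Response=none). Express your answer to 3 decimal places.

0.025

P(Response=none) = 0.092 + 0.039 + 0.006 + 0.106 = 0.243.
P(Treatment=mid | Response=none) = 0.006/0.243 = 0.025.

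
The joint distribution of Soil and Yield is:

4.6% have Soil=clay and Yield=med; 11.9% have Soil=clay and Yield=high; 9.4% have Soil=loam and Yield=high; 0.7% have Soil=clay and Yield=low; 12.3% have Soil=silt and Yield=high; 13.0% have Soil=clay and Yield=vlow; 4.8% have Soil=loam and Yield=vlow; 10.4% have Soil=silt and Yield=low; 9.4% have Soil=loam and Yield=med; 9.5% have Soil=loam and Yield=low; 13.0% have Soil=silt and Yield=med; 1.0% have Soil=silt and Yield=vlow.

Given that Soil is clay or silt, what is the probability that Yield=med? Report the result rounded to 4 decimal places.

P(Soil=clay) = 0.130 + 0.007 + 0.046 + 0.119 = 0.302.
P(Soil=silt) = 0.010 + 0.104 + 0.130 + 0.123 = 0.367.
P(Soil ∈ {clay, silt}) = 0.302 + 0.367 = 0.669; P(Yield=med, Soil ∈ {clay, silt}) = 0.046 + 0.130 = 0.176.
P(Yield=med | Soil ∈ {clay, silt}) = 0.176/0.669 = 0.2631.

0.2631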